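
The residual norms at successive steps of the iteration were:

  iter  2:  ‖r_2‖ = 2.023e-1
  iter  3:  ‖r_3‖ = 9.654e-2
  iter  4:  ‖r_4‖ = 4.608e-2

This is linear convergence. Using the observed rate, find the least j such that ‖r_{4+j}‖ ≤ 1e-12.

Rate ρ ≈ ‖r_4‖/‖r_3‖ = 4.608e-2/9.654e-2 = 0.4773.
After j more steps, ‖r_{4+j}‖ ≈ 4.608e-2·ρ^j; need ρ^j ≤ 1e-12/4.608e-2 = 2.17014e-11.
j ≥ ln(2.17014e-11)/ln(0.4773) = -24.5536/-0.73961 = 33.198.
So 34 more iterations are needed.

34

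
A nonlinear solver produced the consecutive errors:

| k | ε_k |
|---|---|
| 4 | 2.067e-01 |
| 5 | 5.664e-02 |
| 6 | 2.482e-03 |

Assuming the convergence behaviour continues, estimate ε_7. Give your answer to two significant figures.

1.3e-6

First estimate the order: p ≈ ln(ε_6/ε_5) / ln(ε_5/ε_4) = ln(2.482e-03/5.664e-02)/ln(5.664e-02/2.067e-01) = ln(0.0438206)/ln(0.27402) ≈ 2.4160.
Then ε_7 ≈ ε_6·(ε_6/ε_5)^p = 2.482e-03·(0.0438206)^2.4160 = 2.482e-03·0.000522751 ≈ 1.297e-06.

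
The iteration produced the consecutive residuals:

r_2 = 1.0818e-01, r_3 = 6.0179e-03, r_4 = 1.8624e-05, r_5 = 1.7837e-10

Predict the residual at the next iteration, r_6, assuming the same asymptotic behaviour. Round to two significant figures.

First estimate the order: p ≈ ln(r_5/r_4) / ln(r_4/r_3) = ln(1.7837e-10/1.8624e-05)/ln(1.8624e-05/6.0179e-03) = ln(9.57743e-06)/ln(0.00309477) ≈ 2.0000.
Then r_6 ≈ r_5·(r_5/r_4)^p = 1.7837e-10·(9.57743e-06)^2.0000 = 1.7837e-10·9.17272e-11 ≈ 1.636e-20.

1.6e-20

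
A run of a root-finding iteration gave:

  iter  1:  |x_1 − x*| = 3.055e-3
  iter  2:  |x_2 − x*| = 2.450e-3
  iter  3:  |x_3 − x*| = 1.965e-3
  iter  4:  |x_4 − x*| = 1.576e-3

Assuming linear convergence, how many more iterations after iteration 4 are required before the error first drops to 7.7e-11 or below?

77

Rate ρ ≈ |x_4 − x*|/|x_3 − x*| = 1.576e-3/1.965e-3 = 0.8020.
After j more steps, |x_{4+j} − x*| ≈ 1.576e-3·ρ^j; need ρ^j ≤ 7.7e-11/1.576e-3 = 4.88579e-08.
j ≥ ln(4.88579e-08)/ln(0.8020) = -16.8343/-0.22065 = 76.294.
So 77 more iterations are needed.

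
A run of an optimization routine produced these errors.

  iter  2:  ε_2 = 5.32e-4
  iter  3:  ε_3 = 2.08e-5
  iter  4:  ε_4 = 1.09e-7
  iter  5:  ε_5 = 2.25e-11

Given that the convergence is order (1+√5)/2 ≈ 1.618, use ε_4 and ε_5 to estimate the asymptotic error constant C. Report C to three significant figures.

4.15

C ≈ ε_5 / ε_4^1.618
  = 2.25e-11 / (1.09e-7)^1.618
  = 2.25e-11 / 5.42695e-12 ≈ 4.146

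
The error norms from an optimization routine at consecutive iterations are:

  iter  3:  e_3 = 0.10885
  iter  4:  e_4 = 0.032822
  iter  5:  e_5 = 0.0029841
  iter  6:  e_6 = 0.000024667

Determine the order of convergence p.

2

Consecutive ratios: e_6/e_5 = 0.000024667/0.0029841 = 0.00826614, e_5/e_4 = 0.0029841/0.032822 = 0.0909177.
p ≈ ln(0.00826614)/ln(0.0909177) = -4.7956/-2.3978 ≈ 2.00.
So the convergence is quadratic (order 2).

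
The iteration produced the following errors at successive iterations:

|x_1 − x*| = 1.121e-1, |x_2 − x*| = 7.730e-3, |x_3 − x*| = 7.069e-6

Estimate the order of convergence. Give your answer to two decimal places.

p ≈ ln(|x_3 − x*|/|x_2 − x*|) / ln(|x_2 − x*|/|x_1 − x*|)
  = ln(7.069e-6/7.730e-3) / ln(7.730e-3/1.121e-1)
  = ln(0.000914489) / ln(0.0689563)
  = -6.99715 / -2.67428 ≈ 2.61646

2.62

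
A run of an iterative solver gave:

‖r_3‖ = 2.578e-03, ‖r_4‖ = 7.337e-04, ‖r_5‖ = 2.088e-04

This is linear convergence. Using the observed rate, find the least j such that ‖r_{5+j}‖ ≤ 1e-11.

Rate ρ ≈ ‖r_5‖/‖r_4‖ = 2.088e-04/7.337e-04 = 0.2846.
After j more steps, ‖r_{5+j}‖ ≈ 2.088e-04·ρ^j; need ρ^j ≤ 1e-11/2.088e-04 = 4.78927e-08.
j ≥ ln(4.78927e-08)/ln(0.2846) = -16.8543/-1.25667 = 13.412.
So 14 more iterations are needed.

14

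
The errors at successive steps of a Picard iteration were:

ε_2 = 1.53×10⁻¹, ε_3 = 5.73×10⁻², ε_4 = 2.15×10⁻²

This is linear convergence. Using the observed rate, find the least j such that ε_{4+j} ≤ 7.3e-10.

18

Rate ρ ≈ ε_4/ε_3 = 2.15×10⁻²/5.73×10⁻² = 0.3752.
After j more steps, ε_{4+j} ≈ 2.15×10⁻²·ρ^j; need ρ^j ≤ 7.3e-10/2.15×10⁻² = 3.39535e-08.
j ≥ ln(3.39535e-08)/ln(0.3752) = -17.1983/-0.98030 = 17.544.
So 18 more iterations are needed.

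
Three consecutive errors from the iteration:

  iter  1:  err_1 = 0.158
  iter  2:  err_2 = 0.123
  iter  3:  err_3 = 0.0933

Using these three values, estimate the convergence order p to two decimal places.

p ≈ ln(err_3/err_2) / ln(err_2/err_1)
  = ln(0.0933/0.123) / ln(0.123/0.158)
  = ln(0.758537) / ln(0.778481)
  = -0.27636 / -0.25041 ≈ 1.10363

1.10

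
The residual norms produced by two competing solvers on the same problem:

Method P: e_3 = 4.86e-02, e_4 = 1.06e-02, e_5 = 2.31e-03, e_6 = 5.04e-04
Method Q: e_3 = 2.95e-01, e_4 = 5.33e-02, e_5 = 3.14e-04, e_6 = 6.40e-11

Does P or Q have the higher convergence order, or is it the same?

Method P: p ≈ ln(5.04e-04/2.31e-03)/ln(2.31e-03/1.06e-02) ≈ 1.00.
Method Q: p ≈ ln(6.40e-11/3.14e-04)/ln(3.14e-04/5.33e-02) ≈ 3.00.
Method Q has the higher order (≈3.0 vs ≈1.0).

Q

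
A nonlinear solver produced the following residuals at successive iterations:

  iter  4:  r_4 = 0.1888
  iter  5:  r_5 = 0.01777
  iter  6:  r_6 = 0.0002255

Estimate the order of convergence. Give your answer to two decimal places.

1.85

p ≈ ln(r_6/r_5) / ln(r_5/r_4)
  = ln(0.0002255/0.01777) / ln(0.01777/0.1888)
  = ln(0.0126899) / ln(0.0941208)
  = -4.36695 / -2.36318 ≈ 1.84791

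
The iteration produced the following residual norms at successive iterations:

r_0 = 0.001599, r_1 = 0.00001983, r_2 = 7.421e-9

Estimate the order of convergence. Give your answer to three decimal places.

1.797

p ≈ ln(r_2/r_1) / ln(r_1/r_0)
  = ln(7.421e-9/0.00001983) / ln(0.00001983/0.001599)
  = ln(0.000374231) / ln(0.0124015)
  = -7.890637 / -4.389938 ≈ 1.797437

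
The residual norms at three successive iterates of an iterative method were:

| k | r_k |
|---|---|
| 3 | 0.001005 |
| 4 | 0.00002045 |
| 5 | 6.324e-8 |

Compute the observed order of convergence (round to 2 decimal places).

1.48

p ≈ ln(r_5/r_4) / ln(r_4/r_3)
  = ln(6.324e-8/0.00002045) / ln(0.00002045/0.001005)
  = ln(0.00309242) / ln(0.0203483)
  = -5.77880 / -3.89476 ≈ 1.48374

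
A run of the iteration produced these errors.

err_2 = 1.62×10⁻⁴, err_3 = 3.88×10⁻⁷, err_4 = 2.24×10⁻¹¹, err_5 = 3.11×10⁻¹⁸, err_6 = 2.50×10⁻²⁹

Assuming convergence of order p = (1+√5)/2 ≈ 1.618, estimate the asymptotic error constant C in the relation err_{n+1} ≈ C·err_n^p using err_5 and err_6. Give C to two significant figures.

C ≈ err_6 / err_5^1.618
  = 2.50×10⁻²⁹ / (3.11×10⁻¹⁸)^1.618
  = 2.50×10⁻²⁹ / 4.71288e-29 ≈ 0.53046

0.53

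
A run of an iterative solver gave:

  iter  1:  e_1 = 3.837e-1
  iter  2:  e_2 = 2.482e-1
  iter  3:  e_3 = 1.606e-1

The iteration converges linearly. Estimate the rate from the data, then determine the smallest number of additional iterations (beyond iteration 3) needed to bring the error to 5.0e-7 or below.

Rate ρ ≈ e_3/e_2 = 1.606e-1/2.482e-1 = 0.6471.
After j more steps, e_{3+j} ≈ 1.606e-1·ρ^j; need ρ^j ≤ 5.0e-7/1.606e-1 = 3.11333e-06.
j ≥ ln(3.11333e-06)/ln(0.6471) = -12.6798/-0.43525 = 29.132.
So 30 more iterations are needed.

30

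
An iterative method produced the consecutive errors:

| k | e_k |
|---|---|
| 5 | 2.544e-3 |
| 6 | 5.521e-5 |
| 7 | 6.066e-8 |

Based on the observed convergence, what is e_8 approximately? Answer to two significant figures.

3.3e-13

First estimate the order: p ≈ ln(e_7/e_6) / ln(e_6/e_5) = ln(6.066e-8/5.521e-5)/ln(5.521e-5/2.544e-3) = ln(0.00109871)/ln(0.021702) ≈ 1.7788.
Then e_8 ≈ e_7·(e_7/e_6)^p = 6.066e-8·(0.00109871)^1.7788 = 6.066e-8·5.44908e-06 ≈ 3.305e-13.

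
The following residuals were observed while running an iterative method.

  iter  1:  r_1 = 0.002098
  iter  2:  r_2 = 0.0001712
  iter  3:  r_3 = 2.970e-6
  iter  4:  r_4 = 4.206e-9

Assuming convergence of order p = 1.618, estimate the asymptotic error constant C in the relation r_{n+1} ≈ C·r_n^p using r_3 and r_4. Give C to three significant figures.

C ≈ r_4 / r_3^1.618
  = 4.206e-9 / (2.970e-6)^1.618
  = 4.206e-9 / 1.14004e-09 ≈ 3.6893

3.69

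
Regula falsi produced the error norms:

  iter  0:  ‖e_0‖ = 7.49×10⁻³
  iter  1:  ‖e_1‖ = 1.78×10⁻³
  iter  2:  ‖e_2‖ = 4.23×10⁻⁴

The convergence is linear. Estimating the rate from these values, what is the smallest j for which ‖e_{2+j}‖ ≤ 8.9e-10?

Rate ρ ≈ ‖e_2‖/‖e_1‖ = 4.23×10⁻⁴/1.78×10⁻³ = 0.2376.
After j more steps, ‖e_{2+j}‖ ≈ 4.23×10⁻⁴·ρ^j; need ρ^j ≤ 8.9e-10/4.23×10⁻⁴ = 2.10402e-06.
j ≥ ln(2.10402e-06)/ln(0.2376) = -13.0717/-1.43717 = 9.095.
So 10 more iterations are needed.

10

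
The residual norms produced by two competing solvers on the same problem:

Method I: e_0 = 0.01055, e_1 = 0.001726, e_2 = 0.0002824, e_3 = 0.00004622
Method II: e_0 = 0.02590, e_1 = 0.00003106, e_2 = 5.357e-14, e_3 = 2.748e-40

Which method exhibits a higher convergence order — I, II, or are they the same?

Method I: p ≈ ln(0.00004622/0.0002824)/ln(0.0002824/0.001726) ≈ 1.00.
Method II: p ≈ ln(2.748e-40/5.357e-14)/ln(5.357e-14/0.00003106) ≈ 3.00.
Method II has the higher order (≈3.0 vs ≈1.0).

II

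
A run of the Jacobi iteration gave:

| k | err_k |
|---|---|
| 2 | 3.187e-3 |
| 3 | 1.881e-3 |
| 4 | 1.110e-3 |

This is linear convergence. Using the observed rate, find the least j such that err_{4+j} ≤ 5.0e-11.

Rate ρ ≈ err_4/err_3 = 1.110e-3/1.881e-3 = 0.5901.
After j more steps, err_{4+j} ≈ 1.110e-3·ρ^j; need ρ^j ≤ 5.0e-11/1.110e-3 = 4.5045e-08.
j ≥ ln(4.5045e-08)/ln(0.5901) = -16.9156/-0.52746 = 32.070.
So 33 more iterations are needed.

33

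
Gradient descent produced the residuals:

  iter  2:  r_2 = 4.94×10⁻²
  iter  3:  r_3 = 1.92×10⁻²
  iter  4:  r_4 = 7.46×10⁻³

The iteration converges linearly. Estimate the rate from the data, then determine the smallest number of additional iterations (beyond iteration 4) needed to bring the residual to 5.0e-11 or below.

Rate ρ ≈ r_4/r_3 = 7.46×10⁻³/1.92×10⁻² = 0.3885.
After j more steps, r_{4+j} ≈ 7.46×10⁻³·ρ^j; need ρ^j ≤ 5.0e-11/7.46×10⁻³ = 6.70241e-09.
j ≥ ln(6.70241e-09)/ln(0.3885) = -18.8208/-0.94546 = 19.907.
So 20 more iterations are needed.

20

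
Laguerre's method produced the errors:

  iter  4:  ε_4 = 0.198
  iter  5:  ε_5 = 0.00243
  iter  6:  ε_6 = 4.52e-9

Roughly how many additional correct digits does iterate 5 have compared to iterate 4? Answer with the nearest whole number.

2

Digits gained ≈ log₁₀(ε_4/ε_5) = log₁₀(0.198/0.00243) = log₁₀(81.4815) ≈ 1.911.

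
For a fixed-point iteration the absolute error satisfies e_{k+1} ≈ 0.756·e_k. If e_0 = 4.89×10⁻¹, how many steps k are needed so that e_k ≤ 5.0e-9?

66

After k steps, e_k ≈ 4.89×10⁻¹·0.756^k.
Need 0.756^k ≤ 5.0e-9/4.89×10⁻¹ = 1.02249e-08.
k ≥ ln(1.02249e-08)/ln(0.756) = -18.3984/-0.27971 = 65.777.
Smallest integer k = 66.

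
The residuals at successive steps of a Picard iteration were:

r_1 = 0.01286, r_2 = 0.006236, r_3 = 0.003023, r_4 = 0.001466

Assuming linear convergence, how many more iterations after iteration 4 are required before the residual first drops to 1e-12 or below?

Rate ρ ≈ r_4/r_3 = 0.001466/0.003023 = 0.4849.
After j more steps, r_{4+j} ≈ 0.001466·ρ^j; need ρ^j ≤ 1e-12/0.001466 = 6.82128e-10.
j ≥ ln(6.82128e-10)/ln(0.4849) = -21.1058/-0.72381 = 29.159.
So 30 more iterations are needed.

30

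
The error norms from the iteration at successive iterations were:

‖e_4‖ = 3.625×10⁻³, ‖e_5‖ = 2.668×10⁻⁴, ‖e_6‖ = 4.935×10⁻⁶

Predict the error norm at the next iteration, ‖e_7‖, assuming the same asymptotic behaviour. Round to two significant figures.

First estimate the order: p ≈ ln(‖e_6‖/‖e_5‖) / ln(‖e_5‖/‖e_4‖) = ln(4.935×10⁻⁶/2.668×10⁻⁴)/ln(2.668×10⁻⁴/3.625×10⁻³) = ln(0.018497)/ln(0.0736) ≈ 1.5293.
Then ‖e_7‖ ≈ ‖e_6‖·(‖e_6‖/‖e_5‖)^p = 4.935×10⁻⁶·(0.018497)^1.5293 = 4.935×10⁻⁶·0.00223809 ≈ 1.104e-08.

1.1e-8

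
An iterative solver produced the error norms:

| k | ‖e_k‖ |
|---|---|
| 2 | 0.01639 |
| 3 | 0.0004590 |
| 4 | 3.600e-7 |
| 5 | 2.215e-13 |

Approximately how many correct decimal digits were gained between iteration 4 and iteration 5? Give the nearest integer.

Digits gained ≈ log₁₀(‖e_4‖/‖e_5‖) = log₁₀(3.600e-7/2.215e-13) = log₁₀(1.62528e+06) ≈ 6.211.

6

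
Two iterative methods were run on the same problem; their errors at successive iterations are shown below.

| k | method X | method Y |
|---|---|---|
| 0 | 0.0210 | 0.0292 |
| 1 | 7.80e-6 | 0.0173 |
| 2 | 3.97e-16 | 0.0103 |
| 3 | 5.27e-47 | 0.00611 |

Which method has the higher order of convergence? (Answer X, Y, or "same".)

X

Method X: p ≈ ln(5.27e-47/3.97e-16)/ln(3.97e-16/7.80e-6) ≈ 3.00.
Method Y: p ≈ ln(0.00611/0.0103)/ln(0.0103/0.0173) ≈ 1.01.
Method X has the higher order (≈3.0 vs ≈1.0).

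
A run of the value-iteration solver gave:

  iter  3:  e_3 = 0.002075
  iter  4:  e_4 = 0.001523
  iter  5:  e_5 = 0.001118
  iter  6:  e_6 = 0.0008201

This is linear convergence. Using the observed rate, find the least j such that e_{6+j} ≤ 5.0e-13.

Rate ρ ≈ e_6/e_5 = 0.0008201/0.001118 = 0.7335.
After j more steps, e_{6+j} ≈ 0.0008201·ρ^j; need ρ^j ≤ 5.0e-13/0.0008201 = 6.09682e-10.
j ≥ ln(6.09682e-10)/ln(0.7335) = -21.2181/-0.30993 = 68.461.
So 69 more iterations are needed.

69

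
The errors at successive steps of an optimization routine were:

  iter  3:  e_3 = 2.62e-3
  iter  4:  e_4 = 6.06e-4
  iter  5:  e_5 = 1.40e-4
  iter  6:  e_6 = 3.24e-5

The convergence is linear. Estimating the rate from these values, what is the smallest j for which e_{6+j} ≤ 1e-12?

Rate ρ ≈ e_6/e_5 = 3.24e-5/1.40e-4 = 0.2314.
After j more steps, e_{6+j} ≈ 3.24e-5·ρ^j; need ρ^j ≤ 1e-12/3.24e-5 = 3.08642e-08.
j ≥ ln(3.08642e-08)/ln(0.2314) = -17.2937/-1.46361 = 11.816.
So 12 more iterations are needed.

12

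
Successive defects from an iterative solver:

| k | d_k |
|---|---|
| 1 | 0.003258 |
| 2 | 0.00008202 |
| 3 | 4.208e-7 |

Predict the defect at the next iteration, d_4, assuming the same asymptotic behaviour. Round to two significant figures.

First estimate the order: p ≈ ln(d_3/d_2) / ln(d_2/d_1) = ln(4.208e-7/0.00008202)/ln(0.00008202/0.003258) = ln(0.00513046)/ln(0.025175) ≈ 1.4320.
Then d_4 ≈ d_3·(d_3/d_2)^p = 4.208e-7·(0.00513046)^1.4320 = 4.208e-7·0.000525949 ≈ 2.213e-10.

2.2e-10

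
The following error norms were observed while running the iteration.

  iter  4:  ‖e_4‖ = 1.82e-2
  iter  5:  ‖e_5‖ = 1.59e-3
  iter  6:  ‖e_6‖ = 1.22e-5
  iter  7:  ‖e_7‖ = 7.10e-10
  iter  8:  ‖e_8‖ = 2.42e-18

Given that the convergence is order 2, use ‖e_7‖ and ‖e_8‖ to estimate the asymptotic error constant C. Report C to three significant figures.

4.80

C ≈ ‖e_8‖ / ‖e_7‖^2
  = 2.42e-18 / (7.10e-10)^2
  = 2.42e-18 / 5.041e-19 ≈ 4.8006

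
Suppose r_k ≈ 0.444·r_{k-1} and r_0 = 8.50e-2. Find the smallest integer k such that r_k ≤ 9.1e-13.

After k steps, r_k ≈ 8.50e-2·0.444^k.
Need 0.444^k ≤ 9.1e-13/8.50e-2 = 1.07059e-11.
k ≥ ln(1.07059e-11)/ln(0.444) = -25.2602/-0.81193 = 31.111.
Smallest integer k = 32.

32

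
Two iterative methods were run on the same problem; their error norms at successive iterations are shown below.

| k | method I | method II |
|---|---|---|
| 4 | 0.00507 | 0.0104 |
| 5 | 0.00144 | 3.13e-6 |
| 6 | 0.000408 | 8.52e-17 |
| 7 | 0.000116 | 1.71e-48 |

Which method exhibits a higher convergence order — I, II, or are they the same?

Method I: p ≈ ln(0.000116/0.000408)/ln(0.000408/0.00144) ≈ 1.00.
Method II: p ≈ ln(1.71e-48/8.52e-17)/ln(8.52e-17/3.13e-6) ≈ 3.00.
Method II has the higher order (≈3.0 vs ≈1.0).

II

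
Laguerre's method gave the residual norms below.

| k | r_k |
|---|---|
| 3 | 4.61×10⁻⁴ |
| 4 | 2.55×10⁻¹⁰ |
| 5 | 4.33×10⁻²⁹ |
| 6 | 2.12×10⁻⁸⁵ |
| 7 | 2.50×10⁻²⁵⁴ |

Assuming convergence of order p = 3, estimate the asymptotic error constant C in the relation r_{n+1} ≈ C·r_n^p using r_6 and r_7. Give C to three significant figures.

C ≈ r_7 / r_6^3
  = 2.50×10⁻²⁵⁴ / (2.12×10⁻⁸⁵)^3
  = 2.50×10⁻²⁵⁴ / 9.52813e-255 ≈ 2.6238

2.62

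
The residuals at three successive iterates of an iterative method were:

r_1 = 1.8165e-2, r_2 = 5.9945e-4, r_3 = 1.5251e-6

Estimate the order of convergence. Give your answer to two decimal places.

1.75

p ≈ ln(r_3/r_2) / ln(r_2/r_1)
  = ln(1.5251e-6/5.9945e-4) / ln(5.9945e-4/1.8165e-2)
  = ln(0.00254417) / ln(0.0330003)
  = -5.97395 / -3.41124 ≈ 1.75125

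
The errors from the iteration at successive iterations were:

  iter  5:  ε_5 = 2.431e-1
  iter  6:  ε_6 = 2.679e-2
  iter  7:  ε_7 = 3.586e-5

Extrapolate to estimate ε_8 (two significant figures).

First estimate the order: p ≈ ln(ε_7/ε_6) / ln(ε_6/ε_5) = ln(3.586e-5/2.679e-2)/ln(2.679e-2/2.431e-1) = ln(0.00133856)/ln(0.110202) ≈ 2.9999.
Then ε_8 ≈ ε_7·(ε_7/ε_6)^p = 3.586e-5·(0.00133856)^2.9999 = 3.586e-5·2.39994e-09 ≈ 8.606e-14.

8.6e-14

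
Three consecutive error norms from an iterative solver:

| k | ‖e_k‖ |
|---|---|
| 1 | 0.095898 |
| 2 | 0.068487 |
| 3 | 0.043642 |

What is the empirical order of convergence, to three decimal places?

p ≈ ln(‖e_3‖/‖e_2‖) / ln(‖e_2‖/‖e_1‖)
  = ln(0.043642/0.068487) / ln(0.068487/0.095898)
  = ln(0.63723) / ln(0.714165)
  = -0.450625 / -0.336641 ≈ 1.338592

1.339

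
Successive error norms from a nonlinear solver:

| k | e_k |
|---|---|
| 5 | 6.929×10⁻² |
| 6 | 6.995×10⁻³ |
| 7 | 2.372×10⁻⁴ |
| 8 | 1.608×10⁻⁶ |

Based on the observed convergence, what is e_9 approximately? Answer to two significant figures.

1.0e-9

First estimate the order: p ≈ ln(e_8/e_7) / ln(e_7/e_6) = ln(1.608×10⁻⁶/2.372×10⁻⁴)/ln(2.372×10⁻⁴/6.995×10⁻³) = ln(0.00677909)/ln(0.0339099) ≈ 1.4757.
Then e_9 ≈ e_8·(e_8/e_7)^p = 1.608×10⁻⁶·(0.00677909)^1.4757 = 1.608×10⁻⁶·0.000630173 ≈ 1.013e-09.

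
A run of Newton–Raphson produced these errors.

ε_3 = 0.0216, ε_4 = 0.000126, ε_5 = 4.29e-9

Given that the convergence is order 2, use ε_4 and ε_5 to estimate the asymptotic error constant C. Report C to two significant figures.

C ≈ ε_5 / ε_4^2
  = 4.29e-9 / (0.000126)^2
  = 4.29e-9 / 1.5876e-08 ≈ 0.27022

0.27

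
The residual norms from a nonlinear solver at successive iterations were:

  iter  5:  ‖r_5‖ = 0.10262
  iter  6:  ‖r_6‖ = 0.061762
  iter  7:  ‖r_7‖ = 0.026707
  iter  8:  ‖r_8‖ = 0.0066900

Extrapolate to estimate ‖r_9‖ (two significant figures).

6.8e-4

First estimate the order: p ≈ ln(‖r_8‖/‖r_7‖) / ln(‖r_7‖/‖r_6‖) = ln(0.0066900/0.026707)/ln(0.026707/0.061762) = ln(0.250496)/ln(0.432418) ≈ 1.6512.
Then ‖r_9‖ ≈ ‖r_8‖·(‖r_8‖/‖r_7‖)^p = 0.0066900·(0.250496)^1.6512 = 0.0066900·0.101695 ≈ 0.0006803.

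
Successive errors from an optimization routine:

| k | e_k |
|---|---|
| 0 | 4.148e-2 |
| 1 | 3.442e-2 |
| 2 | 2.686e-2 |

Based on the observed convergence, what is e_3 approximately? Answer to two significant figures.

1.9e-2

First estimate the order: p ≈ ln(e_2/e_1) / ln(e_1/e_0) = ln(2.686e-2/3.442e-2)/ln(3.442e-2/4.148e-2) = ln(0.78036)/ln(0.829797) ≈ 1.3292.
Then e_3 ≈ e_2·(e_2/e_1)^p = 2.686e-2·(0.78036)^1.3292 = 2.686e-2·0.719182 ≈ 0.01932.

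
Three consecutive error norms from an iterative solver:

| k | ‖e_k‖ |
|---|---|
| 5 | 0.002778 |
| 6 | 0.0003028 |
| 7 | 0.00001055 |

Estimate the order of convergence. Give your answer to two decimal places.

p ≈ ln(‖e_7‖/‖e_6‖) / ln(‖e_6‖/‖e_5‖)
  = ln(0.00001055/0.0003028) / ln(0.0003028/0.002778)
  = ln(0.0348415) / ln(0.108999)
  = -3.35695 / -2.21642 ≈ 1.51458

1.51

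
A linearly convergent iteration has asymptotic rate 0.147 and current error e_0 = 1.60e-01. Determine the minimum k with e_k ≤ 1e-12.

14

After k steps, e_k ≈ 1.60e-01·0.147^k.
Need 0.147^k ≤ 1e-12/1.60e-01 = 6.25e-12.
k ≥ ln(6.25e-12)/ln(0.147) = -25.7984/-1.91732 = 13.455.
Smallest integer k = 14.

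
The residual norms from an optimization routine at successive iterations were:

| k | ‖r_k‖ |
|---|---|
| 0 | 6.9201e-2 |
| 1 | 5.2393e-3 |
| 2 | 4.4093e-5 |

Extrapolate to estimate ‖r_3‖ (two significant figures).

First estimate the order: p ≈ ln(‖r_2‖/‖r_1‖) / ln(‖r_1‖/‖r_0‖) = ln(4.4093e-5/5.2393e-3)/ln(5.2393e-3/6.9201e-2) = ln(0.00841582)/ln(0.0757113) ≈ 1.8512.
Then ‖r_3‖ ≈ ‖r_2‖·(‖r_2‖/‖r_1‖)^p = 4.4093e-5·(0.00841582)^1.8512 = 4.4093e-5·0.000144191 ≈ 6.358e-09.

6.4e-9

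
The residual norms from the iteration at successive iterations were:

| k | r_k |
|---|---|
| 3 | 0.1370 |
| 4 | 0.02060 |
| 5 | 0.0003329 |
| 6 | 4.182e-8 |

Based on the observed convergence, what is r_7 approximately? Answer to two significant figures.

First estimate the order: p ≈ ln(r_6/r_5) / ln(r_5/r_4) = ln(4.182e-8/0.0003329)/ln(0.0003329/0.02060) = ln(0.000125623)/ln(0.0161602) ≈ 2.1774.
Then r_7 ≈ r_6·(r_6/r_5)^p = 4.182e-8·(0.000125623)^2.1774 = 4.182e-8·3.20711e-09 ≈ 1.341e-16.

1.3e-16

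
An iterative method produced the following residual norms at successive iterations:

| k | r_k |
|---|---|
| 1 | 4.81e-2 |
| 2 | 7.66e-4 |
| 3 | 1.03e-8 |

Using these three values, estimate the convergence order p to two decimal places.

p ≈ ln(r_3/r_2) / ln(r_2/r_1)
  = ln(1.03e-8/7.66e-4) / ln(7.66e-4/4.81e-2)
  = ln(1.34465e-05) / ln(0.0159252)
  = -11.21679 / -4.13985 ≈ 2.70947

2.71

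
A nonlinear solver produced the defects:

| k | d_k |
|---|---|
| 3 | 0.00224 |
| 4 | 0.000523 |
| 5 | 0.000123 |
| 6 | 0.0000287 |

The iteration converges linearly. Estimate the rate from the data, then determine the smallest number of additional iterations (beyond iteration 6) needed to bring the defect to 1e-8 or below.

6

Rate ρ ≈ d_6/d_5 = 0.0000287/0.000123 = 0.2333.
After j more steps, d_{6+j} ≈ 0.0000287·ρ^j; need ρ^j ≤ 1e-8/0.0000287 = 0.000348432.
j ≥ ln(0.000348432)/ln(0.2333) = -7.9621/-1.45543 = 5.471.
So 6 more iterations are needed.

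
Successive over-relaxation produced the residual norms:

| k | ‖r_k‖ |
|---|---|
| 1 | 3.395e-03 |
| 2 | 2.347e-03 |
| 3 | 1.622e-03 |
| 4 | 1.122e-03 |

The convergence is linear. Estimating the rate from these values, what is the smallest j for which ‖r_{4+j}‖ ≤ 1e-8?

32

Rate ρ ≈ ‖r_4‖/‖r_3‖ = 1.122e-03/1.622e-03 = 0.6917.
After j more steps, ‖r_{4+j}‖ ≈ 1.122e-03·ρ^j; need ρ^j ≤ 1e-8/1.122e-03 = 8.91266e-06.
j ≥ ln(8.91266e-06)/ln(0.6917) = -11.6280/-0.36860 = 31.546.
So 32 more iterations are needed.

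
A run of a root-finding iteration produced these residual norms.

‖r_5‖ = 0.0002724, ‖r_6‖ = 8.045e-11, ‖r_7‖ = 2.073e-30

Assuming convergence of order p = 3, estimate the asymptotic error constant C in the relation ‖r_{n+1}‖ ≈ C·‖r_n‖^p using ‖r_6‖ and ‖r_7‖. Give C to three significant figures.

3.98

C ≈ ‖r_7‖ / ‖r_6‖^3
  = 2.073e-30 / (8.045e-11)^3
  = 2.073e-30 / 5.20689e-31 ≈ 3.9813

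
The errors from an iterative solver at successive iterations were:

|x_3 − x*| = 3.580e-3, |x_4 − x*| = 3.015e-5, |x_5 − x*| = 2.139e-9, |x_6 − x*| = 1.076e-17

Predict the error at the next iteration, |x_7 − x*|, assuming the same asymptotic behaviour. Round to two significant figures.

2.7e-34

First estimate the order: p ≈ ln(|x_6 − x*|/|x_5 − x*|) / ln(|x_5 − x*|/|x_4 − x*|) = ln(1.076e-17/2.139e-9)/ln(2.139e-9/3.015e-5) = ln(5.03039e-09)/ln(7.09453e-05) ≈ 2.0001.
Then |x_7 − x*| ≈ |x_6 − x*|·(|x_6 − x*|/|x_5 − x*|)^p = 1.076e-17·(5.03039e-09)^2.0001 = 1.076e-17·2.52565e-17 ≈ 2.718e-34.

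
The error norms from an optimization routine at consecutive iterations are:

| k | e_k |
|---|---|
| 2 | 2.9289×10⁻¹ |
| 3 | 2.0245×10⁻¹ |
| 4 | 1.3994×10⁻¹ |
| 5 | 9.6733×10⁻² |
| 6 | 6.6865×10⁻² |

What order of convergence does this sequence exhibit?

Consecutive ratios: e_6/e_5 = 6.6865×10⁻²/9.6733×10⁻² = 0.691233, e_5/e_4 = 9.6733×10⁻²/1.3994×10⁻¹ = 0.691246.
p ≈ ln(0.691233)/ln(0.691246) = -0.3693/-0.3693 ≈ 1.00.
So the convergence is linear (order 1).

1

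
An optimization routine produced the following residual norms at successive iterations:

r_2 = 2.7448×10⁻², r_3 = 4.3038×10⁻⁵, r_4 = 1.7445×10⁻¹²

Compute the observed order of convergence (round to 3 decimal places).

p ≈ ln(r_4/r_3) / ln(r_3/r_2)
  = ln(1.7445×10⁻¹²/4.3038×10⁻⁵) / ln(4.3038×10⁻⁵/2.7448×10⁻²)
  = ln(4.05339e-08) / ln(0.00156798)
  = -17.021127 / -6.457967 ≈ 2.635679

2.636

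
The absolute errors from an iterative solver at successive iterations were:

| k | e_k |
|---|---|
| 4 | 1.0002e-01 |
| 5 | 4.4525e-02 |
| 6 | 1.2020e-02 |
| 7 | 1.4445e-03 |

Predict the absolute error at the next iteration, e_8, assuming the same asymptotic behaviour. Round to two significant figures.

First estimate the order: p ≈ ln(e_7/e_6) / ln(e_6/e_5) = ln(1.4445e-03/1.2020e-02)/ln(1.2020e-02/4.4525e-02) = ln(0.120175)/ln(0.269961) ≈ 1.6181.
Then e_8 ≈ e_7·(e_7/e_6)^p = 1.4445e-03·(0.120175)^1.6181 = 1.4445e-03·0.0324375 ≈ 4.686e-05.

4.7e-5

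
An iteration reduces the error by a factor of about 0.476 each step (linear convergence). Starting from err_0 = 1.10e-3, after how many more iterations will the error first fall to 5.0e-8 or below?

After k steps, err_k ≈ 1.10e-3·0.476^k.
Need 0.476^k ≤ 5.0e-8/1.10e-3 = 4.54545e-05.
k ≥ ln(4.54545e-05)/ln(0.476) = -9.9988/-0.74234 = 13.469.
Smallest integer k = 14.

14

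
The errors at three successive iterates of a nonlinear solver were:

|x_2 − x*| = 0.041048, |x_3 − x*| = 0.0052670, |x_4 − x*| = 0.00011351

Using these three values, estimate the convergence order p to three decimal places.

p ≈ ln(|x_4 − x*|/|x_3 − x*|) / ln(|x_3 − x*|/|x_2 − x*|)
  = ln(0.00011351/0.0052670) / ln(0.0052670/0.041048)
  = ln(0.0215512) / ln(0.128313)
  = -3.837324 / -2.053283 ≈ 1.868872

1.869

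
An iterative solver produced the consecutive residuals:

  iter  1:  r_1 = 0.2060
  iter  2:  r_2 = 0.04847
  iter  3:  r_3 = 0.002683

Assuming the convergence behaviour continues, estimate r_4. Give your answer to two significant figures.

8.2e-6

First estimate the order: p ≈ ln(r_3/r_2) / ln(r_2/r_1) = ln(0.002683/0.04847)/ln(0.04847/0.2060) = ln(0.0553538)/ln(0.235291) ≈ 2.0001.
Then r_4 ≈ r_3·(r_3/r_2)^p = 0.002683·(0.0553538)^2.0001 = 0.002683·0.00306316 ≈ 8.218e-06.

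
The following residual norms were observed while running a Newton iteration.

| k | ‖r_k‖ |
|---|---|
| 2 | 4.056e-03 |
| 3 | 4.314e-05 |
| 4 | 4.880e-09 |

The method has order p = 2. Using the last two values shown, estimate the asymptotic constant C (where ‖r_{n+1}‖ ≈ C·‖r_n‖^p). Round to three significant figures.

C ≈ ‖r_4‖ / ‖r_3‖^2
  = 4.880e-09 / (4.314e-05)^2
  = 4.880e-09 / 1.86106e-09 ≈ 2.6222

2.62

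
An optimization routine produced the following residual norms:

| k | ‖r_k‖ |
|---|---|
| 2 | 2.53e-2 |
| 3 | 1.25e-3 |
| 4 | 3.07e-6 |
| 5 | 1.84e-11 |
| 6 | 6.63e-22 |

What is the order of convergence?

Consecutive ratios: ‖r_6‖/‖r_5‖ = 6.63e-22/1.84e-11 = 3.60326e-11, ‖r_5‖/‖r_4‖ = 1.84e-11/3.07e-6 = 5.99349e-06.
p ≈ ln(3.60326e-11)/ln(5.99349e-06) = -24.0466/-12.0248 ≈ 2.00.
So the convergence is quadratic (order 2).

2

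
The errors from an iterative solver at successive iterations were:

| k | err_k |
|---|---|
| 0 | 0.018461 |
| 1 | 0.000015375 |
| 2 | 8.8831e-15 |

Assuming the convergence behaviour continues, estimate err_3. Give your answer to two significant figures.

1.7e-42

First estimate the order: p ≈ ln(err_2/err_1) / ln(err_1/err_0) = ln(8.8831e-15/0.000015375)/ln(0.000015375/0.018461) = ln(5.77763e-10)/ln(0.000832837) ≈ 3.0000.
Then err_3 ≈ err_2·(err_2/err_1)^p = 8.8831e-15·(5.77763e-10)^3.0000 = 8.8831e-15·1.92863e-28 ≈ 1.713e-42.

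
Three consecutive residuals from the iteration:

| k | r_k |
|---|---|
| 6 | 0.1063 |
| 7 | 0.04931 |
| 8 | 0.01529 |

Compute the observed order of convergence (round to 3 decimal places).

p ≈ ln(r_8/r_7) / ln(r_7/r_6)
  = ln(0.01529/0.04931) / ln(0.04931/0.1063)
  = ln(0.310079) / ln(0.463876)
  = -1.170928 / -0.768138 ≈ 1.524372

1.524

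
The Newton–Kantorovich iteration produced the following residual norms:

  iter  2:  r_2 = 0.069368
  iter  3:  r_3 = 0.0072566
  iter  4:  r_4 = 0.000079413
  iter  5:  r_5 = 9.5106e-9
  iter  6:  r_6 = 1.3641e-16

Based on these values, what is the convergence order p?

2

Consecutive ratios: r_6/r_5 = 1.3641e-16/9.5106e-9 = 1.43429e-08, r_5/r_4 = 9.5106e-9/0.000079413 = 0.000119761.
p ≈ ln(1.43429e-08)/ln(0.000119761) = -18.0600/-9.0300 ≈ 2.00.
So the convergence is quadratic (order 2).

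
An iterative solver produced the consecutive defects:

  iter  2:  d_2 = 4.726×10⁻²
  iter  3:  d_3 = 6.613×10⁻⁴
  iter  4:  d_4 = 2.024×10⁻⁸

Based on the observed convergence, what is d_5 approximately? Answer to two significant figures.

First estimate the order: p ≈ ln(d_4/d_3) / ln(d_3/d_2) = ln(2.024×10⁻⁸/6.613×10⁻⁴)/ln(6.613×10⁻⁴/4.726×10⁻²) = ln(3.06064e-05)/ln(0.0139928) ≈ 2.4347.
Then d_5 ≈ d_4·(d_4/d_3)^p = 2.024×10⁻⁸·(3.06064e-05)^2.4347 = 2.024×10⁻⁸·1.02166e-11 ≈ 2.068e-19.

2.1e-19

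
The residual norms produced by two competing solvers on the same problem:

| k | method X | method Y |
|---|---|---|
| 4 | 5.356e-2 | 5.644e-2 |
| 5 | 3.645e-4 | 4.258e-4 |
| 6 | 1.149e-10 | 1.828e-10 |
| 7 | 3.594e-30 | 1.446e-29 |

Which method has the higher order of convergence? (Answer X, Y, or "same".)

Method X: p ≈ ln(3.594e-30/1.149e-10)/ln(1.149e-10/3.645e-4) ≈ 3.00.
Method Y: p ≈ ln(1.446e-29/1.828e-10)/ln(1.828e-10/4.258e-4) ≈ 3.00.
Both orders ≈ 3.0 — effectively the same.

same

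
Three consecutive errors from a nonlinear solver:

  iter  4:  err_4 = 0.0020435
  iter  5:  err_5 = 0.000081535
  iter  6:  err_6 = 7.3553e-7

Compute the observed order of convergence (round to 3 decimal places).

1.462

p ≈ ln(err_6/err_5) / ln(err_5/err_4)
  = ln(7.3553e-7/0.000081535) / ln(0.000081535/0.0020435)
  = ln(0.00902103) / ln(0.0398997)
  = -4.708197 / -3.221386 ≈ 1.461544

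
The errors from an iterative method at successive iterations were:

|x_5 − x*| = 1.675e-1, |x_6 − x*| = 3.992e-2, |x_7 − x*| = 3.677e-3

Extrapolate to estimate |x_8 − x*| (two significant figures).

7.0e-5

First estimate the order: p ≈ ln(|x_7 − x*|/|x_6 − x*|) / ln(|x_6 − x*|/|x_5 − x*|) = ln(3.677e-3/3.992e-2)/ln(3.992e-2/1.675e-1) = ln(0.0921092)/ln(0.238328) ≈ 1.6629.
Then |x_8 − x*| ≈ |x_7 − x*|·(|x_7 − x*|/|x_6 − x*|)^p = 3.677e-3·(0.0921092)^1.6629 = 3.677e-3·0.0189557 ≈ 6.97e-05.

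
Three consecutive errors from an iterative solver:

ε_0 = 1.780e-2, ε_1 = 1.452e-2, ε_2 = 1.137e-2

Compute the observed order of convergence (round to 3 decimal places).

p ≈ ln(ε_2/ε_1) / ln(ε_1/ε_0)
  = ln(1.137e-2/1.452e-2) / ln(1.452e-2/1.780e-2)
  = ln(0.783058) / ln(0.81573)
  = -0.244549 / -0.203672 ≈ 1.200700

1.201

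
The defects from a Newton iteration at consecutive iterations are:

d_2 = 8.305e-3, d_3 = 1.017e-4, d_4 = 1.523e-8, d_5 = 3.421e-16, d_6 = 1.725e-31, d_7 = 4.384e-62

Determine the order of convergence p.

2

Consecutive ratios: d_7/d_6 = 4.384e-62/1.725e-31 = 2.54145e-31, d_6/d_5 = 1.725e-31/3.421e-16 = 5.04239e-16.
p ≈ ln(2.54145e-31)/ln(5.04239e-16) = -70.4474/-35.2235 ≈ 2.00.
So the convergence is quadratic (order 2).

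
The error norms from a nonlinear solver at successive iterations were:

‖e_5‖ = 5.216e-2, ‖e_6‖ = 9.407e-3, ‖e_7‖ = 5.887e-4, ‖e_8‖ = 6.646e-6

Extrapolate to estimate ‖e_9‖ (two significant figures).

4.7e-9

First estimate the order: p ≈ ln(‖e_8‖/‖e_7‖) / ln(‖e_7‖/‖e_6‖) = ln(6.646e-6/5.887e-4)/ln(5.887e-4/9.407e-3) = ln(0.0112893)/ln(0.0625811) ≈ 1.6180.
Then ‖e_9‖ ≈ ‖e_8‖·(‖e_8‖/‖e_7‖)^p = 6.646e-6·(0.0112893)^1.6180 = 6.646e-6·0.000706668 ≈ 4.697e-09.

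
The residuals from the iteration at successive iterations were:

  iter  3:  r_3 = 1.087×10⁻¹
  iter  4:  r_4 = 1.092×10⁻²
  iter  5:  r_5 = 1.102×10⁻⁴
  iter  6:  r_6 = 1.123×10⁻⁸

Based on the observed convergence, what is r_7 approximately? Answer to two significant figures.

First estimate the order: p ≈ ln(r_6/r_5) / ln(r_5/r_4) = ln(1.123×10⁻⁸/1.102×10⁻⁴)/ln(1.102×10⁻⁴/1.092×10⁻²) = ln(0.000101906)/ln(0.0100916) ≈ 1.9999.
Then r_7 ≈ r_6·(r_6/r_5)^p = 1.123×10⁻⁸·(0.000101906)^1.9999 = 1.123×10⁻⁸·1.03944e-08 ≈ 1.167e-16.

1.2e-16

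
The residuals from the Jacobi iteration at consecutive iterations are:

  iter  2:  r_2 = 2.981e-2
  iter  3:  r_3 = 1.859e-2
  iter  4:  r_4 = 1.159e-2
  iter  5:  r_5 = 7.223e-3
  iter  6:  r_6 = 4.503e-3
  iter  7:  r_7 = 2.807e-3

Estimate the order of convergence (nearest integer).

1

Consecutive ratios: r_7/r_6 = 2.807e-3/4.503e-3 = 0.623362, r_6/r_5 = 4.503e-3/7.223e-3 = 0.623425.
p ≈ ln(0.623362)/ln(0.623425) = -0.4726/-0.4725 ≈ 1.00.
So the convergence is linear (order 1).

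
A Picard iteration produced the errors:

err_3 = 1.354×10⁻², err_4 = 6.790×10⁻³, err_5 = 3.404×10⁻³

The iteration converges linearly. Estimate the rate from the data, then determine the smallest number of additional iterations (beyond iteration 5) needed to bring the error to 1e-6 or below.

Rate ρ ≈ err_5/err_4 = 3.404×10⁻³/6.790×10⁻³ = 0.5013.
After j more steps, err_{5+j} ≈ 3.404×10⁻³·ρ^j; need ρ^j ≤ 1e-6/3.404×10⁻³ = 0.000293772.
j ≥ ln(0.000293772)/ln(0.5013) = -8.1327/-0.69055 = 11.777.
So 12 more iterations are needed.

12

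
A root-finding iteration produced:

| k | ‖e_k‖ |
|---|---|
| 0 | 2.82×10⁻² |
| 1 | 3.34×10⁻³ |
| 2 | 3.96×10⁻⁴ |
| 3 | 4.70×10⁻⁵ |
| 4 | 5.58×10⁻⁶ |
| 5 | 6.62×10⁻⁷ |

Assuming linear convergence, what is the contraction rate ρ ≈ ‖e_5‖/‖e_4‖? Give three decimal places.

ρ ≈ ‖e_5‖/‖e_4‖ = 6.62×10⁻⁷/5.58×10⁻⁶ = 0.11864

0.119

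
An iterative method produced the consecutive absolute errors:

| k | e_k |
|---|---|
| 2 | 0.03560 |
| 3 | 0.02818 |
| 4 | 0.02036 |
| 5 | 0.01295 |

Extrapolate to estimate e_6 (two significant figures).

6.9e-3

First estimate the order: p ≈ ln(e_5/e_4) / ln(e_4/e_3) = ln(0.01295/0.02036)/ln(0.02036/0.02818) = ln(0.636051)/ln(0.722498) ≈ 1.3921.
Then e_6 ≈ e_5·(e_5/e_4)^p = 0.01295·(0.636051)^1.3921 = 0.01295·0.532649 ≈ 0.006898.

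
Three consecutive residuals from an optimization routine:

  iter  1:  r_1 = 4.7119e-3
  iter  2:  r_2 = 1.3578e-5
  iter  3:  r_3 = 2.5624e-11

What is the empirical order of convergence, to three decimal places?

2.253

p ≈ ln(r_3/r_2) / ln(r_2/r_1)
  = ln(2.5624e-11/1.3578e-5) / ln(1.3578e-5/4.7119e-3)
  = ln(1.88717e-06) / ln(0.00288164)
  = -13.180432 / -5.849396 ≈ 2.253298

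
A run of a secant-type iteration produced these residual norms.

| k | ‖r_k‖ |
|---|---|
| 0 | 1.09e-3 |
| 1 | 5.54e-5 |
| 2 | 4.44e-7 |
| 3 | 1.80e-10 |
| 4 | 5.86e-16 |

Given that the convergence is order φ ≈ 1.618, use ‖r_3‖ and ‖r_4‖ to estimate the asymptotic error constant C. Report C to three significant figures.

C ≈ ‖r_4‖ / ‖r_3‖^1.618
  = 5.86e-16 / (1.80e-10)^1.618
  = 5.86e-16 / 1.71014e-16 ≈ 3.4266

3.43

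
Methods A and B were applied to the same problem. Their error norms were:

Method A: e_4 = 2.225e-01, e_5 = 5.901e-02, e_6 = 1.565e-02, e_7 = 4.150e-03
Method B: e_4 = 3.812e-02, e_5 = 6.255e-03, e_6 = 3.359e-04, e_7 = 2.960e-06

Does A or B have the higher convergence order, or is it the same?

Method A: p ≈ ln(4.150e-03/1.565e-02)/ln(1.565e-02/5.901e-02) ≈ 1.00.
Method B: p ≈ ln(2.960e-06/3.359e-04)/ln(3.359e-04/6.255e-03) ≈ 1.62.
Method B has the higher order (≈1.6 vs ≈1.0).

B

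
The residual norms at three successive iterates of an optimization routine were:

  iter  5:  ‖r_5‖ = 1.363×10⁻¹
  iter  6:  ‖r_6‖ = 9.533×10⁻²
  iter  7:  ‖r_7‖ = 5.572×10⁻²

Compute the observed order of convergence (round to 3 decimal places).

1.502

p ≈ ln(‖r_7‖/‖r_6‖) / ln(‖r_6‖/‖r_5‖)
  = ln(5.572×10⁻²/9.533×10⁻²) / ln(9.533×10⁻²/1.363×10⁻¹)
  = ln(0.584496) / ln(0.699413)
  = -0.537005 / -0.357514 ≈ 1.502053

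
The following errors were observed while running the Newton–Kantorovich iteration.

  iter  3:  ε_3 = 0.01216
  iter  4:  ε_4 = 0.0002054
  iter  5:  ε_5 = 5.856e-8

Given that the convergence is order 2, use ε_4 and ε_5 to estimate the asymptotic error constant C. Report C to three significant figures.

C ≈ ε_5 / ε_4^2
  = 5.856e-8 / (0.0002054)^2
  = 5.856e-8 / 4.21892e-08 ≈ 1.388

1.39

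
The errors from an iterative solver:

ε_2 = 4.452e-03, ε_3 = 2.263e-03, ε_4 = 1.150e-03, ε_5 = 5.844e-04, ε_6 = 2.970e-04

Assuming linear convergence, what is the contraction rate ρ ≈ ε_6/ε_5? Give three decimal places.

ρ ≈ ε_6/ε_5 = 2.970e-04/5.844e-04 = 0.50821

0.508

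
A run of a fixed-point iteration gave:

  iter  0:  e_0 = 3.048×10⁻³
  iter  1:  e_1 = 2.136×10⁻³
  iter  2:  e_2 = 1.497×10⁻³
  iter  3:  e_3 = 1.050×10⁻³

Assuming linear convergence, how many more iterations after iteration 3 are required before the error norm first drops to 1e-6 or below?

20

Rate ρ ≈ e_3/e_2 = 1.050×10⁻³/1.497×10⁻³ = 0.7014.
After j more steps, e_{3+j} ≈ 1.050×10⁻³·ρ^j; need ρ^j ≤ 1e-6/1.050×10⁻³ = 0.000952381.
j ≥ ln(0.000952381)/ln(0.7014) = -6.9565/-0.35468 = 19.613.
So 20 more iterations are needed.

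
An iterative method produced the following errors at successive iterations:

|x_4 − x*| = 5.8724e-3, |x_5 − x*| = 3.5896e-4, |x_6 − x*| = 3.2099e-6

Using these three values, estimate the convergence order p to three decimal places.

p ≈ ln(|x_6 − x*|/|x_5 − x*|) / ln(|x_5 − x*|/|x_4 − x*|)
  = ln(3.2099e-6/3.5896e-4) / ln(3.5896e-4/5.8724e-3)
  = ln(0.00894222) / ln(0.0611266)
  = -4.716971 / -2.794808 ≈ 1.687762

1.688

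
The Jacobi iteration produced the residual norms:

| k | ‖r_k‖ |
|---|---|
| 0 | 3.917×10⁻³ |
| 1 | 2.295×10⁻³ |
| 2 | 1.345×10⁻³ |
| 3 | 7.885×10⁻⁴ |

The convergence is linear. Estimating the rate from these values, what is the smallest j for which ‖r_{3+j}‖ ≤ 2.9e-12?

37

Rate ρ ≈ ‖r_3‖/‖r_2‖ = 7.885×10⁻⁴/1.345×10⁻³ = 0.5862.
After j more steps, ‖r_{3+j}‖ ≈ 7.885×10⁻⁴·ρ^j; need ρ^j ≤ 2.9e-12/7.885×10⁻⁴ = 3.67787e-09.
j ≥ ln(3.67787e-09)/ln(0.5862) = -19.4209/-0.53409 = 36.363.
So 37 more iterations are needed.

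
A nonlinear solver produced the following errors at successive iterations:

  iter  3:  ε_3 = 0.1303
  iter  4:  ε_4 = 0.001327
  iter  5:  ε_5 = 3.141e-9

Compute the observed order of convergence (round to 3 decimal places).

2.824

p ≈ ln(ε_5/ε_4) / ln(ε_4/ε_3)
  = ln(3.141e-9/0.001327) / ln(0.001327/0.1303)
  = ln(2.36699e-06) / ln(0.0101842)
  = -12.953891 / -4.586918 ≈ 2.824095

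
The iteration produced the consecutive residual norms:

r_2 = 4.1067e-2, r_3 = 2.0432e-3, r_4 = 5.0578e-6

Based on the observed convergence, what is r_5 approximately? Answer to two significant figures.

3.1e-11

First estimate the order: p ≈ ln(r_4/r_3) / ln(r_3/r_2) = ln(5.0578e-6/2.0432e-3)/ln(2.0432e-3/4.1067e-2) = ln(0.00247543)/ln(0.0497528) ≈ 2.0000.
Then r_5 ≈ r_4·(r_4/r_3)^p = 5.0578e-6·(0.00247543)^2.0000 = 5.0578e-6·6.12775e-06 ≈ 3.099e-11.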